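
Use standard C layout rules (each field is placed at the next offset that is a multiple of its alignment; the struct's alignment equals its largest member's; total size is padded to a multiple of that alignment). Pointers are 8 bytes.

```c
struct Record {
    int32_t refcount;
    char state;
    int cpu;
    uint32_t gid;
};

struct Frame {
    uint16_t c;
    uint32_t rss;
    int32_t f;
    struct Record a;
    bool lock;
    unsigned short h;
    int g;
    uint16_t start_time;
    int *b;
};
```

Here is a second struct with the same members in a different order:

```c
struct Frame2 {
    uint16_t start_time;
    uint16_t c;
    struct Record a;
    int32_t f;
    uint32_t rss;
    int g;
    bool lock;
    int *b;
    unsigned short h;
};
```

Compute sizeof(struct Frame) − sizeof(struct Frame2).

Record: 0..4  refcount  (4B, 4-aligned); 4..5  state  (1B, 1-aligned); 5..8  -- padding (3B); 8..12  cpu  (4B, 4-aligned); 12..16  gid  (4B, 4-aligned); sizeof = 16, alignof = 4
0..2  c  (2B, 2-aligned)
2..4  -- padding (2B)
4..8  rss  (4B, 4-aligned)
8..12  f  (4B, 4-aligned)
12..28  a  (16B, 4-aligned)
28..29  lock  (1B, 1-aligned)
29..30  -- padding (1B)
30..32  h  (2B, 2-aligned)
32..36  g  (4B, 4-aligned)
36..38  start_time  (2B, 2-aligned)
38..40  -- padding (2B)
40..48  b  (8B, 8-aligned)
sizeof = 48, alignof = 8
— Frame2 —
0..2  start_time  (2B, 2-aligned)
2..4  c  (2B, 2-aligned)
4..20  a  (16B, 4-aligned)
20..24  f  (4B, 4-aligned)
24..28  rss  (4B, 4-aligned)
28..32  g  (4B, 4-aligned)
32..33  lock  (1B, 1-aligned)
33..40  -- padding (7B)
40..48  b  (8B, 8-aligned)
48..50  h  (2B, 2-aligned)
50..56  -- tail padding (6B)
sizeof = 56, alignof = 8
48 − 56 = -8

-8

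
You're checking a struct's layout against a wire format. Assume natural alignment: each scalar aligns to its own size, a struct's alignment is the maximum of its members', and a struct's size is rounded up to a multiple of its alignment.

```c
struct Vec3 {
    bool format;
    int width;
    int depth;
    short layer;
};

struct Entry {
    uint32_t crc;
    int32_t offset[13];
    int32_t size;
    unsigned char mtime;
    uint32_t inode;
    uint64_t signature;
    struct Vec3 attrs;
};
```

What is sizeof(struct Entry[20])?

Vec3: 0..1  format  (1B, 1-aligned); 1..4  -- padding (3B); 4..8  width  (4B, 4-aligned); 8..12  depth  (4B, 4-aligned); 12..14  layer  (2B, 2-aligned); 14..16  -- tail padding (2B); sizeof = 16, alignof = 4
0..4  crc  (4B, 4-aligned)
4..56  offset  (52B, 4-aligned)
56..60  size  (4B, 4-aligned)
60..61  mtime  (1B, 1-aligned)
61..64  -- padding (3B)
64..68  inode  (4B, 4-aligned)
68..72  -- padding (4B)
72..80  signature  (8B, 8-aligned)
80..96  attrs  (16B, 4-aligned)
sizeof = 96, alignof = 8
array of 20: 20 × 96 = 1920

1920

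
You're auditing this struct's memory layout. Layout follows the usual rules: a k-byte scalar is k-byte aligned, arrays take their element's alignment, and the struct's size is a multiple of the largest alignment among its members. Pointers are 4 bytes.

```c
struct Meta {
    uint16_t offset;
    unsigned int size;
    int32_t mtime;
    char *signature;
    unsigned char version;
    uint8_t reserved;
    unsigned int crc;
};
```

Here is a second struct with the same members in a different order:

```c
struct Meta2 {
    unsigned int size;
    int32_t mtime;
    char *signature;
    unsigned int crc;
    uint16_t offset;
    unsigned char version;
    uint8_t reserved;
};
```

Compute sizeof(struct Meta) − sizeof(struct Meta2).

4

0..2  offset  (2B, 2-aligned)
2..4  -- padding (2B)
4..8  size  (4B, 4-aligned)
8..12  mtime  (4B, 4-aligned)
12..16  signature  (4B, 4-aligned)
16..17  version  (1B, 1-aligned)
17..18  reserved  (1B, 1-aligned)
18..20  -- padding (2B)
20..24  crc  (4B, 4-aligned)
sizeof = 24, alignof = 4
— Meta2 —
0..4  size  (4B, 4-aligned)
4..8  mtime  (4B, 4-aligned)
8..12  signature  (4B, 4-aligned)
12..16  crc  (4B, 4-aligned)
16..18  offset  (2B, 2-aligned)
18..19  version  (1B, 1-aligned)
19..20  reserved  (1B, 1-aligned)
sizeof = 20, alignof = 4
24 − 20 = 4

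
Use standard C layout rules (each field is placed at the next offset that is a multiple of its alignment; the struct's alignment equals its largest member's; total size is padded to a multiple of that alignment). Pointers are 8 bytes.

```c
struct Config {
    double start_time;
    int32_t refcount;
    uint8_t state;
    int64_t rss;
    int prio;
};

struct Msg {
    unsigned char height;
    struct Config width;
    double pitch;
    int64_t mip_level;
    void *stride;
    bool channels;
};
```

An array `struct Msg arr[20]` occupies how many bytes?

1440

Config: start_time at 0 (size 8, align 8) → ends 8; refcount at 8 (size 4, align 4) → ends 12; state at 12 (size 1, align 1) → ends 13; pad 3 to align 8 for rss; rss at 16 (size 8, align 8) → ends 24; prio at 24 (size 4, align 4) → ends 28; tail pad 4 to reach multiple of 8; total 32 bytes, alignment 8
height at 0 (size 1, align 1) → ends 1
pad 7 to align 8 for width
width at 8 (size 32, align 8) → ends 40
pitch at 40 (size 8, align 8) → ends 48
mip_level at 48 (size 8, align 8) → ends 56
stride at 56 (size 8, align 8) → ends 64
channels at 64 (size 1, align 1) → ends 65
tail pad 7 to reach multiple of 8
total 72 bytes, alignment 8
array of 20: 20 × 72 = 1440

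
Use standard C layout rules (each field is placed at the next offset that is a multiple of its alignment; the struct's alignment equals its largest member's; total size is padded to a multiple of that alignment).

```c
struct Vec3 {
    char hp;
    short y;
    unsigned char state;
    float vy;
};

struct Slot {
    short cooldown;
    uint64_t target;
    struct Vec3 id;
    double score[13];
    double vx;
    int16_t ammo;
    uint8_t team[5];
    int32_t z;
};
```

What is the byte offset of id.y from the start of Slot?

18

Vec3: 0..1  hp  (1B, 1-aligned); 1..2  -- padding (1B); 2..4  y  (2B, 2-aligned); 4..5  state  (1B, 1-aligned); 5..8  -- padding (3B); 8..12  vy  (4B, 4-aligned); sizeof = 12, alignof = 4
0..2  cooldown  (2B, 2-aligned)
2..8  -- padding (6B)
8..16  target  (8B, 8-aligned)
16..28  id  (12B, 4-aligned)
within Vec3: y at 2
16 + 2 = 18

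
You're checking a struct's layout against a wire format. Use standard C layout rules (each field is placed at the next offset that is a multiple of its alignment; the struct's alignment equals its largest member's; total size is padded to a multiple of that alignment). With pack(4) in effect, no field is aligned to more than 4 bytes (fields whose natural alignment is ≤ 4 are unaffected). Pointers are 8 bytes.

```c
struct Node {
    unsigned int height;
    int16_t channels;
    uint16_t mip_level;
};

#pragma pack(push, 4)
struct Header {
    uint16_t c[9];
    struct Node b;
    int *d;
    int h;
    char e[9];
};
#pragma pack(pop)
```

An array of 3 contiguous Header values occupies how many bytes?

Node: @0: height [4B, align 4] → 4; @4: channels [2B, align 2] → 6; @6: mip_level [2B, align 2] → 8; size 8, align 4
@0: c [18B, align 2] → 18
+2 pad (align 4)
@20: b [8B, align 4] → 28
@28: d [8B, align 4] → 36
@36: h [4B, align 4] → 40
@40: e [9B, align 1] → 49
+3 tail pad (align 4)
size 52, align 4
array of 3: 3 × 52 = 156

156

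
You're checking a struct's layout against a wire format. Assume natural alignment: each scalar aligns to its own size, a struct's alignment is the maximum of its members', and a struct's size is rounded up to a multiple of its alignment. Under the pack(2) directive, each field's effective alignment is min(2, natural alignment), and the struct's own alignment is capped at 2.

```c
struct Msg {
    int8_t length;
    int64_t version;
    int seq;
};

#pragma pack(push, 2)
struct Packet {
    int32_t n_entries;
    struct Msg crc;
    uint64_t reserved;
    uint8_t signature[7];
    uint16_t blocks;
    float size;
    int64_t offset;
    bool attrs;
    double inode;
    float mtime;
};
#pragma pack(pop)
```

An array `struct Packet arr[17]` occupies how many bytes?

Msg: @0: length [1B, align 1] → 1; +7 pad (align 8); @8: version [8B, align 8] → 16; @16: seq [4B, align 4] → 20; +4 tail pad (align 8); size 24, align 8
@0: n_entries [4B, align 2] → 4
@4: crc [24B, align 2] → 28
@28: reserved [8B, align 2] → 36
@36: signature [7B, align 1] → 43
+1 pad (align 2)
@44: blocks [2B, align 2] → 46
@46: size [4B, align 2] → 50
@50: offset [8B, align 2] → 58
@58: attrs [1B, align 1] → 59
+1 pad (align 2)
@60: inode [8B, align 2] → 68
@68: mtime [4B, align 2] → 72
size 72, align 2
array of 17: 17 × 72 = 1224

1224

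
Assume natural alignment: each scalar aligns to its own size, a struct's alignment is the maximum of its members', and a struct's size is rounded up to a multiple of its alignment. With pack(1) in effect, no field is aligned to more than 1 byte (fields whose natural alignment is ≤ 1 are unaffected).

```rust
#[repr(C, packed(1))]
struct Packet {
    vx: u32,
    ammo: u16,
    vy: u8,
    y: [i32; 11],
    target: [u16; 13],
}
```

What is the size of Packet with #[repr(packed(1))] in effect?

77

vx at 0 (size 4, align 1) → ends 4
ammo at 4 (size 2, align 1) → ends 6
vy at 6 (size 1, align 1) → ends 7
y at 7 (size 44, align 1) → ends 51
target at 51 (size 26, align 1) → ends 77
total 77 bytes, alignment 1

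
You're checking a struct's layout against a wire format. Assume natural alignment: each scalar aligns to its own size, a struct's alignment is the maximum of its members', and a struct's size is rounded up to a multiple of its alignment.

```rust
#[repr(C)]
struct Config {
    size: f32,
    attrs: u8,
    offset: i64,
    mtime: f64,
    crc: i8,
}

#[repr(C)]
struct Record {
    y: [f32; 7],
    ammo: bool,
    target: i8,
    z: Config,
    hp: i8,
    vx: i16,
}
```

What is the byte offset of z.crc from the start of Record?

56

Config: @0: size [4B, align 4] → 4; @4: attrs [1B, align 1] → 5; +3 pad (align 8); @8: offset [8B, align 8] → 16; @16: mtime [8B, align 8] → 24; @24: crc [1B, align 1] → 25; +7 tail pad (align 8); size 32, align 8
@0: y [28B, align 4] → 28
@28: ammo [1B, align 1] → 29
@29: target [1B, align 1] → 30
+2 pad (align 8)
@32: z [32B, align 8] → 64
within Config: crc at 24
32 + 24 = 56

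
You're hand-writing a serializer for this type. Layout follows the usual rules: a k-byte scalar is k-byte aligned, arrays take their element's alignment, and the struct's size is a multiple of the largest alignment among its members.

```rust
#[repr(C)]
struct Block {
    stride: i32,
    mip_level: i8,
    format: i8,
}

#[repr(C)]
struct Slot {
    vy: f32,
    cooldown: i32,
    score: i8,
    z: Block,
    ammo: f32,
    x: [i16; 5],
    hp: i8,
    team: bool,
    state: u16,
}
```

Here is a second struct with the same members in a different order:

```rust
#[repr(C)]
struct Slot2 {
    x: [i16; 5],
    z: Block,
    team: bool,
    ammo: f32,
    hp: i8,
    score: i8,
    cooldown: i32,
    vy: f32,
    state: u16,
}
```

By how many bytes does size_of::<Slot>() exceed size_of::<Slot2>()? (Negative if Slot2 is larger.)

Block: 0..4  stride  (4B, 4-aligned); 4..5  mip_level  (1B, 1-aligned); 5..6  format  (1B, 1-aligned); 6..8  -- tail padding (2B); sizeof = 8, alignof = 4
0..4  vy  (4B, 4-aligned)
4..8  cooldown  (4B, 4-aligned)
8..9  score  (1B, 1-aligned)
9..12  -- padding (3B)
12..20  z  (8B, 4-aligned)
20..24  ammo  (4B, 4-aligned)
24..34  x  (10B, 2-aligned)
34..35  hp  (1B, 1-aligned)
35..36  team  (1B, 1-aligned)
36..38  state  (2B, 2-aligned)
38..40  -- tail padding (2B)
sizeof = 40, alignof = 4
— Slot2 —
0..10  x  (10B, 2-aligned)
10..12  -- padding (2B)
12..20  z  (8B, 4-aligned)
20..21  team  (1B, 1-aligned)
21..24  -- padding (3B)
24..28  ammo  (4B, 4-aligned)
28..29  hp  (1B, 1-aligned)
29..30  score  (1B, 1-aligned)
30..32  -- padding (2B)
32..36  cooldown  (4B, 4-aligned)
36..40  vy  (4B, 4-aligned)
40..42  state  (2B, 2-aligned)
42..44  -- tail padding (2B)
sizeof = 44, alignof = 4
40 − 44 = -4

-4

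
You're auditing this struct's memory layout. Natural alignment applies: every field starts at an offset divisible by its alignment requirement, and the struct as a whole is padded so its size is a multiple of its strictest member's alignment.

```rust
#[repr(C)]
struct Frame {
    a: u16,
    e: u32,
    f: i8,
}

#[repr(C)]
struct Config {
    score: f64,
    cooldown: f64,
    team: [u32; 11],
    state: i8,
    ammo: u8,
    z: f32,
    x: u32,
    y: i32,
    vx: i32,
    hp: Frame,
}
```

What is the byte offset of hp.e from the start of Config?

Frame: a at 0 (size 2, align 2) → ends 2; pad 2 to align 4 for e; e at 4 (size 4, align 4) → ends 8; f at 8 (size 1, align 1) → ends 9; tail pad 3 to reach multiple of 4; total 12 bytes, alignment 4
score at 0 (size 8, align 8) → ends 8
cooldown at 8 (size 8, align 8) → ends 16
team at 16 (size 44, align 4) → ends 60
state at 60 (size 1, align 1) → ends 61
ammo at 61 (size 1, align 1) → ends 62
pad 2 to align 4 for z
z at 64 (size 4, align 4) → ends 68
x at 68 (size 4, align 4) → ends 72
y at 72 (size 4, align 4) → ends 76
vx at 76 (size 4, align 4) → ends 80
hp at 80 (size 12, align 4) → ends 92
within Frame: e at 4
80 + 4 = 84

84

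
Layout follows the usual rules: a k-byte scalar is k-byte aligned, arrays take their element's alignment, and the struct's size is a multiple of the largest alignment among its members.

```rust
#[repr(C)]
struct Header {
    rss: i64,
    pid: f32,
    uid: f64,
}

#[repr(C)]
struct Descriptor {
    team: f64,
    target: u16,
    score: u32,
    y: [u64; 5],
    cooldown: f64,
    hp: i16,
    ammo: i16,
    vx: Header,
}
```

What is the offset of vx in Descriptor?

Header: 0..8  rss  (8B, 8-aligned); 8..12  pid  (4B, 4-aligned); 12..16  -- padding (4B); 16..24  uid  (8B, 8-aligned); sizeof = 24, alignof = 8
0..8  team  (8B, 8-aligned)
8..10  target  (2B, 2-aligned)
10..12  -- padding (2B)
12..16  score  (4B, 4-aligned)
16..56  y  (40B, 8-aligned)
56..64  cooldown  (8B, 8-aligned)
64..66  hp  (2B, 2-aligned)
66..68  ammo  (2B, 2-aligned)
68..72  -- padding (4B)
72..96  vx  (24B, 8-aligned)

72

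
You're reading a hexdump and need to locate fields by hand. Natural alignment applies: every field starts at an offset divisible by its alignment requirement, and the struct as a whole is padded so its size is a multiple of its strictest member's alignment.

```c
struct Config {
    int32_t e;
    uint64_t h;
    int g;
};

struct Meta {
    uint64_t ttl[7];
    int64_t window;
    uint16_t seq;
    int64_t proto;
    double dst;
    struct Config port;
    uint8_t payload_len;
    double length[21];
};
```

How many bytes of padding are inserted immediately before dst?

0

Config: e at 0 (size 4, align 4) → ends 4; pad 4 to align 8 for h; h at 8 (size 8, align 8) → ends 16; g at 16 (size 4, align 4) → ends 20; tail pad 4 to reach multiple of 8; total 24 bytes, alignment 8
ttl at 0 (size 56, align 8) → ends 56
window at 56 (size 8, align 8) → ends 64
seq at 64 (size 2, align 2) → ends 66
pad 6 to align 8 for proto
proto at 72 (size 8, align 8) → ends 80
dst at 80 (size 8, align 8) → ends 88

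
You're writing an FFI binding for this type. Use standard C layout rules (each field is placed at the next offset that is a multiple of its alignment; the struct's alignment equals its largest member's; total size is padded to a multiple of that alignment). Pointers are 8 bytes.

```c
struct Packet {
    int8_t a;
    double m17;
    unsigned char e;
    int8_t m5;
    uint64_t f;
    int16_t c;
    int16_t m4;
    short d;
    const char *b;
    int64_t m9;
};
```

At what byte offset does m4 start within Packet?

@0: a [1B, align 1] → 1
+7 pad (align 8)
@8: m17 [8B, align 8] → 16
@16: e [1B, align 1] → 17
@17: m5 [1B, align 1] → 18
+6 pad (align 8)
@24: f [8B, align 8] → 32
@32: c [2B, align 2] → 34
@34: m4 [2B, align 2] → 36

34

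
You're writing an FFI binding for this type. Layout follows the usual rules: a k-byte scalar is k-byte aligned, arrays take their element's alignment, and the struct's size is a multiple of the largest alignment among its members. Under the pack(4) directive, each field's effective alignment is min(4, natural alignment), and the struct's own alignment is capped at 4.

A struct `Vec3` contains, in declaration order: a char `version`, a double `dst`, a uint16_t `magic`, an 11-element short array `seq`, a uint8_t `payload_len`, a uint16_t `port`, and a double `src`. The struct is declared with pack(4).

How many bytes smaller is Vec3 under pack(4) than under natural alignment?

natural layout:
  @0: version [1B, align 1] → 1
  +7 pad (align 8)
  @8: dst [8B, align 8] → 16
  @16: magic [2B, align 2] → 18
  @18: seq [22B, align 2] → 40
  @40: payload_len [1B, align 1] → 41
  +1 pad (align 2)
  @42: port [2B, align 2] → 44
  +4 pad (align 8)
  @48: src [8B, align 8] → 56
  size 56, align 8
packed(4) layout:
  @0: version [1B, align 1] → 1
  +3 pad (align 4)
  @4: dst [8B, align 4] → 12
  @12: magic [2B, align 2] → 14
  @14: seq [22B, align 2] → 36
  @36: payload_len [1B, align 1] → 37
  +1 pad (align 2)
  @38: port [2B, align 2] → 40
  @40: src [8B, align 4] → 48
  size 48, align 4
56 − 48 = 8

8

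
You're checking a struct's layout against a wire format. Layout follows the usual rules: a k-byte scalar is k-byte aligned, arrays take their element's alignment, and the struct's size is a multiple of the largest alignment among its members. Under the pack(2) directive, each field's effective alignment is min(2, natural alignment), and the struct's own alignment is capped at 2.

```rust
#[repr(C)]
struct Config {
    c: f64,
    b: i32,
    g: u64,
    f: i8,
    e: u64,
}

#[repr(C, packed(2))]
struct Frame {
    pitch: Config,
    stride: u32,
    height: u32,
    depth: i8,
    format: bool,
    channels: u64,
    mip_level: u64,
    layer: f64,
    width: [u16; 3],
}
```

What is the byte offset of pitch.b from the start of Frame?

Config: 0..8  c  (8B, 8-aligned); 8..12  b  (4B, 4-aligned); 12..16  -- padding (4B); 16..24  g  (8B, 8-aligned); 24..25  f  (1B, 1-aligned); 25..32  -- padding (7B); 32..40  e  (8B, 8-aligned); sizeof = 40, alignof = 8
0..40  pitch  (40B, 2-aligned)
within Config: b at 8
0 + 8 = 8

8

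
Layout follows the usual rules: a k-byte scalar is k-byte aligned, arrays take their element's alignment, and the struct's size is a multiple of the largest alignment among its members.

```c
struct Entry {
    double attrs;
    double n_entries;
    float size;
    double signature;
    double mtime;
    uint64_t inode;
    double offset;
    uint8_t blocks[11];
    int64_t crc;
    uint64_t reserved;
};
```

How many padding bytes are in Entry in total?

9

attrs at 0 (size 8, align 8) → ends 8
n_entries at 8 (size 8, align 8) → ends 16
size at 16 (size 4, align 4) → ends 20
pad 4 to align 8 for signature
signature at 24 (size 8, align 8) → ends 32
mtime at 32 (size 8, align 8) → ends 40
inode at 40 (size 8, align 8) → ends 48
offset at 48 (size 8, align 8) → ends 56
blocks at 56 (size 11, align 1) → ends 67
pad 5 to align 8 for crc
crc at 72 (size 8, align 8) → ends 80
reserved at 80 (size 8, align 8) → ends 88
total 88 bytes, alignment 8
data bytes 79, size 88 → padding 9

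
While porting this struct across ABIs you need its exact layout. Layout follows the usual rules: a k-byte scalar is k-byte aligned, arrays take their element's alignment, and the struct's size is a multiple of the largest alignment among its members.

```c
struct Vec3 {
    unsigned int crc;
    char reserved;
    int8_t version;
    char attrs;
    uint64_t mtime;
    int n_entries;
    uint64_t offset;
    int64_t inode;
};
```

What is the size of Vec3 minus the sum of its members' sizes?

@0: crc [4B, align 4] → 4
@4: reserved [1B, align 1] → 5
@5: version [1B, align 1] → 6
@6: attrs [1B, align 1] → 7
+1 pad (align 8)
@8: mtime [8B, align 8] → 16
@16: n_entries [4B, align 4] → 20
+4 pad (align 8)
@24: offset [8B, align 8] → 32
@32: inode [8B, align 8] → 40
size 40, align 8
data bytes 35, size 40 → padding 5

5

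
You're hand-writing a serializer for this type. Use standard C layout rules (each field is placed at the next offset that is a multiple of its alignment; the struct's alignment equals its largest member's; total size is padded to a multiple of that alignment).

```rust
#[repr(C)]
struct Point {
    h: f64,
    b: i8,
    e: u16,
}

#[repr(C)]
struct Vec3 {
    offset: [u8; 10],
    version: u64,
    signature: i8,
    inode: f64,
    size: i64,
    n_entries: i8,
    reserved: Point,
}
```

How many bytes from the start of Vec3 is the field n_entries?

Point: @0: h [8B, align 8] → 8; @8: b [1B, align 1] → 9; +1 pad (align 2); @10: e [2B, align 2] → 12; +4 tail pad (align 8); size 16, align 8
@0: offset [10B, align 1] → 10
+6 pad (align 8)
@16: version [8B, align 8] → 24
@24: signature [1B, align 1] → 25
+7 pad (align 8)
@32: inode [8B, align 8] → 40
@40: size [8B, align 8] → 48
@48: n_entries [1B, align 1] → 49

48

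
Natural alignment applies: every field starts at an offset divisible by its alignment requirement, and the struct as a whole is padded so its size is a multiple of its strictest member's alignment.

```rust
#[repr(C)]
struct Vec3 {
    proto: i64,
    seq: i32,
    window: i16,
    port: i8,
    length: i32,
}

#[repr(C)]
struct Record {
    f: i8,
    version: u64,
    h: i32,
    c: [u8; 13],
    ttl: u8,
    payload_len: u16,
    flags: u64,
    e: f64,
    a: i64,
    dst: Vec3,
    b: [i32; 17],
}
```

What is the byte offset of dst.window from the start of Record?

76

Vec3: @0: proto [8B, align 8] → 8; @8: seq [4B, align 4] → 12; @12: window [2B, align 2] → 14; @14: port [1B, align 1] → 15; +1 pad (align 4); @16: length [4B, align 4] → 20; +4 tail pad (align 8); size 24, align 8
@0: f [1B, align 1] → 1
+7 pad (align 8)
@8: version [8B, align 8] → 16
@16: h [4B, align 4] → 20
@20: c [13B, align 1] → 33
@33: ttl [1B, align 1] → 34
@34: payload_len [2B, align 2] → 36
+4 pad (align 8)
@40: flags [8B, align 8] → 48
@48: e [8B, align 8] → 56
@56: a [8B, align 8] → 64
@64: dst [24B, align 8] → 88
within Vec3: window at 12
64 + 12 = 76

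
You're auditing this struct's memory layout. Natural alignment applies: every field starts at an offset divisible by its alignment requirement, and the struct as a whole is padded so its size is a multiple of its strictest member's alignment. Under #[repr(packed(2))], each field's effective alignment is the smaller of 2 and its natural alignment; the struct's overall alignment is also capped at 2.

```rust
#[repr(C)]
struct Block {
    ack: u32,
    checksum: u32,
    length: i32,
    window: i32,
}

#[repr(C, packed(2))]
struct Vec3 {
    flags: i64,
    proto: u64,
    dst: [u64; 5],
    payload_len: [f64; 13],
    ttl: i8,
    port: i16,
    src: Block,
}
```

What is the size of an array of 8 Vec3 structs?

1440

Block: @0: ack [4B, align 4] → 4; @4: checksum [4B, align 4] → 8; @8: length [4B, align 4] → 12; @12: window [4B, align 4] → 16; size 16, align 4
@0: flags [8B, align 2] → 8
@8: proto [8B, align 2] → 16
@16: dst [40B, align 2] → 56
@56: payload_len [104B, align 2] → 160
@160: ttl [1B, align 1] → 161
+1 pad (align 2)
@162: port [2B, align 2] → 164
@164: src [16B, align 2] → 180
size 180, align 2
array of 8: 8 × 180 = 1440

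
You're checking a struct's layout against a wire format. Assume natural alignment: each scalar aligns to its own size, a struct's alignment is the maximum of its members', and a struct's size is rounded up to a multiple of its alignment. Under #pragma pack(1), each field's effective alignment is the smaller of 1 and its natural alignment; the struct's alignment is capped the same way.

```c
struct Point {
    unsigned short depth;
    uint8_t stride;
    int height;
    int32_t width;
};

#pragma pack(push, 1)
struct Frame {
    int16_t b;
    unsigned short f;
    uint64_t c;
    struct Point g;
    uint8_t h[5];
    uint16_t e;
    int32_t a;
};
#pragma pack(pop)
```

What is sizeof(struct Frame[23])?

Point: @0: depth [2B, align 2] → 2; @2: stride [1B, align 1] → 3; +1 pad (align 4); @4: height [4B, align 4] → 8; @8: width [4B, align 4] → 12; size 12, align 4
@0: b [2B, align 1] → 2
@2: f [2B, align 1] → 4
@4: c [8B, align 1] → 12
@12: g [12B, align 1] → 24
@24: h [5B, align 1] → 29
@29: e [2B, align 1] → 31
@31: a [4B, align 1] → 35
size 35, align 1
array of 23: 23 × 35 = 805

805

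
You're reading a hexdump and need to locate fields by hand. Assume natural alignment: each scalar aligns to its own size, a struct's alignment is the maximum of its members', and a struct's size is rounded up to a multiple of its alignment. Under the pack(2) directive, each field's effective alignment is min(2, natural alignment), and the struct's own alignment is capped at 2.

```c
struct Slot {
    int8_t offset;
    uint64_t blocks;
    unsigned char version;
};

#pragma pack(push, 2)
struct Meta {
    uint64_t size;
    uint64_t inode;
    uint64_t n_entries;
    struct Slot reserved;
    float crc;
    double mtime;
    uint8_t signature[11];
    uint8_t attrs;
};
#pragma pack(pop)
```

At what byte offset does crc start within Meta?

Slot: 0..1  offset  (1B, 1-aligned); 1..8  -- padding (7B); 8..16  blocks  (8B, 8-aligned); 16..17  version  (1B, 1-aligned); 17..24  -- tail padding (7B); sizeof = 24, alignof = 8
0..8  size  (8B, 2-aligned)
8..16  inode  (8B, 2-aligned)
16..24  n_entries  (8B, 2-aligned)
24..48  reserved  (24B, 2-aligned)
48..52  crc  (4B, 2-aligned)

48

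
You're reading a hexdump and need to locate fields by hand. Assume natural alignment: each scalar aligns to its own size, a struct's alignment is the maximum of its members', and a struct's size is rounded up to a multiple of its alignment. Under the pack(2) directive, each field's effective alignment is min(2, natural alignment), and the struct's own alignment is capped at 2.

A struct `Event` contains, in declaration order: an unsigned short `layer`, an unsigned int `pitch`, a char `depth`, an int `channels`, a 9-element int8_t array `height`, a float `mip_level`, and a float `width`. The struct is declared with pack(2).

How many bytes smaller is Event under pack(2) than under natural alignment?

natural layout:
  layer at 0 (size 2, align 2) → ends 2
  pad 2 to align 4 for pitch
  pitch at 4 (size 4, align 4) → ends 8
  depth at 8 (size 1, align 1) → ends 9
  pad 3 to align 4 for channels
  channels at 12 (size 4, align 4) → ends 16
  height at 16 (size 9, align 1) → ends 25
  pad 3 to align 4 for mip_level
  mip_level at 28 (size 4, align 4) → ends 32
  width at 32 (size 4, align 4) → ends 36
  total 36 bytes, alignment 4
packed(2) layout:
  layer at 0 (size 2, align 2) → ends 2
  pitch at 2 (size 4, align 2) → ends 6
  depth at 6 (size 1, align 1) → ends 7
  pad 1 to align 2 for channels
  channels at 8 (size 4, align 2) → ends 12
  height at 12 (size 9, align 1) → ends 21
  pad 1 to align 2 for mip_level
  mip_level at 22 (size 4, align 2) → ends 26
  width at 26 (size 4, align 2) → ends 30
  total 30 bytes, alignment 2
36 − 30 = 6

6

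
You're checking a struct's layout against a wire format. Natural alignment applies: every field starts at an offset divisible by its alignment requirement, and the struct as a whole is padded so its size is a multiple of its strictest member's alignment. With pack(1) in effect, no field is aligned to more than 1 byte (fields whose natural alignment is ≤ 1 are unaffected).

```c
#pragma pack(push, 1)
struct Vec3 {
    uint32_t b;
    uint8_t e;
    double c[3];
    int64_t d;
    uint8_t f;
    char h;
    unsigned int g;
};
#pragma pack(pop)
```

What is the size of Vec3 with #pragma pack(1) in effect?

@0: b [4B, align 1] → 4
@4: e [1B, align 1] → 5
@5: c [24B, align 1] → 29
@29: d [8B, align 1] → 37
@37: f [1B, align 1] → 38
@38: h [1B, align 1] → 39
@39: g [4B, align 1] → 43
size 43, align 1

43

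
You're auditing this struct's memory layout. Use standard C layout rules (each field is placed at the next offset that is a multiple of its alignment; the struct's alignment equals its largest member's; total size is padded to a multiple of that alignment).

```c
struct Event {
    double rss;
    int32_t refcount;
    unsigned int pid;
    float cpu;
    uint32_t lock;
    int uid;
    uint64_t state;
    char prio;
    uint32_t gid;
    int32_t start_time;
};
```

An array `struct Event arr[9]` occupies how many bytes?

504

0..8  rss  (8B, 8-aligned)
8..12  refcount  (4B, 4-aligned)
12..16  pid  (4B, 4-aligned)
16..20  cpu  (4B, 4-aligned)
20..24  lock  (4B, 4-aligned)
24..28  uid  (4B, 4-aligned)
28..32  -- padding (4B)
32..40  state  (8B, 8-aligned)
40..41  prio  (1B, 1-aligned)
41..44  -- padding (3B)
44..48  gid  (4B, 4-aligned)
48..52  start_time  (4B, 4-aligned)
52..56  -- tail padding (4B)
sizeof = 56, alignof = 8
array of 9: 9 × 56 = 504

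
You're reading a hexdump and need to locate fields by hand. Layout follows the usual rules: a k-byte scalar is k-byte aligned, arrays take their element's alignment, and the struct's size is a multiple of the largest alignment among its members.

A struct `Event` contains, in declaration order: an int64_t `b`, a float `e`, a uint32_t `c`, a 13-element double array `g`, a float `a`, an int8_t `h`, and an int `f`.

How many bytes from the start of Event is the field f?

@0: b [8B, align 8] → 8
@8: e [4B, align 4] → 12
@12: c [4B, align 4] → 16
@16: g [104B, align 8] → 120
@120: a [4B, align 4] → 124
@124: h [1B, align 1] → 125
+3 pad (align 4)
@128: f [4B, align 4] → 132

128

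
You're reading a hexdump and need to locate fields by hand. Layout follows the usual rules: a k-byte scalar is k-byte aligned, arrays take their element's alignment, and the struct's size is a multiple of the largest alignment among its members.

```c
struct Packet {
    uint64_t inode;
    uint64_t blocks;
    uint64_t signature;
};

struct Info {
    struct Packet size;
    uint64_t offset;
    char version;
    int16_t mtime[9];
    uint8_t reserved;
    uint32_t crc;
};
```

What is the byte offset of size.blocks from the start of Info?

Packet: 0..8  inode  (8B, 8-aligned); 8..16  blocks  (8B, 8-aligned); 16..24  signature  (8B, 8-aligned); sizeof = 24, alignof = 8
0..24  size  (24B, 8-aligned)
within Packet: blocks at 8
0 + 8 = 8

8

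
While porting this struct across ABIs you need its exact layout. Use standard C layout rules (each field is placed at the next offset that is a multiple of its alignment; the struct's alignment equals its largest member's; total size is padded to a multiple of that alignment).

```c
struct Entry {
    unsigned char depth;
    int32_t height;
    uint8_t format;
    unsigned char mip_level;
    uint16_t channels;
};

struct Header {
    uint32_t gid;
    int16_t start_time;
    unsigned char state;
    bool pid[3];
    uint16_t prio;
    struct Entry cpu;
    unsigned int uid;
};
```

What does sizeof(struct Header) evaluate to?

28 bytes

Entry: depth at 0 (size 1, align 1) → ends 1; pad 3 to align 4 for height; height at 4 (size 4, align 4) → ends 8; format at 8 (size 1, align 1) → ends 9; mip_level at 9 (size 1, align 1) → ends 10; channels at 10 (size 2, align 2) → ends 12; total 12 bytes, alignment 4
gid at 0 (size 4, align 4) → ends 4
start_time at 4 (size 2, align 2) → ends 6
state at 6 (size 1, align 1) → ends 7
pid at 7 (size 3, align 1) → ends 10
prio at 10 (size 2, align 2) → ends 12
cpu at 12 (size 12, align 4) → ends 24
uid at 24 (size 4, align 4) → ends 28
total 28 bytes, alignment 4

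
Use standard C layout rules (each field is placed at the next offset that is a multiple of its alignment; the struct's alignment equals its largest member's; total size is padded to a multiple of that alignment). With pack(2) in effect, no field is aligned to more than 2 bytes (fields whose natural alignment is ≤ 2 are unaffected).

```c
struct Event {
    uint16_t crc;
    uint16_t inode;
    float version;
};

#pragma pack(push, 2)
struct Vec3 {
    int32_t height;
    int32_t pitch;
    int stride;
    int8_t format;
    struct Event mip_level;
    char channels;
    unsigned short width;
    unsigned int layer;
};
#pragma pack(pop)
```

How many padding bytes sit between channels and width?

Event: crc at 0 (size 2, align 2) → ends 2; inode at 2 (size 2, align 2) → ends 4; version at 4 (size 4, align 4) → ends 8; total 8 bytes, alignment 4
height at 0 (size 4, align 2) → ends 4
pitch at 4 (size 4, align 2) → ends 8
stride at 8 (size 4, align 2) → ends 12
format at 12 (size 1, align 1) → ends 13
pad 1 to align 2 for mip_level
mip_level at 14 (size 8, align 2) → ends 22
channels at 22 (size 1, align 1) → ends 23
pad 1 to align 2 for width
width at 24 (size 2, align 2) → ends 26

1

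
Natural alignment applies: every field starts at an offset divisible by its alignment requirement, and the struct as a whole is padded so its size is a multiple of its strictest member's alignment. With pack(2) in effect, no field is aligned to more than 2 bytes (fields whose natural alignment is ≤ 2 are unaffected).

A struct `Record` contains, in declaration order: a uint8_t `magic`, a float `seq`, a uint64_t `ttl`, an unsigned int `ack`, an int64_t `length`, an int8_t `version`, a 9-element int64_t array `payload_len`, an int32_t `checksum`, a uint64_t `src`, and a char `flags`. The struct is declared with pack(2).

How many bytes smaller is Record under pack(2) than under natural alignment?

natural layout:
  @0: magic [1B, align 1] → 1
  +3 pad (align 4)
  @4: seq [4B, align 4] → 8
  @8: ttl [8B, align 8] → 16
  @16: ack [4B, align 4] → 20
  +4 pad (align 8)
  @24: length [8B, align 8] → 32
  @32: version [1B, align 1] → 33
  +7 pad (align 8)
  @40: payload_len [72B, align 8] → 112
  @112: checksum [4B, align 4] → 116
  +4 pad (align 8)
  @120: src [8B, align 8] → 128
  @128: flags [1B, align 1] → 129
  +7 tail pad (align 8)
  size 136, align 8
packed(2) layout:
  @0: magic [1B, align 1] → 1
  +1 pad (align 2)
  @2: seq [4B, align 2] → 6
  @6: ttl [8B, align 2] → 14
  @14: ack [4B, align 2] → 18
  @18: length [8B, align 2] → 26
  @26: version [1B, align 1] → 27
  +1 pad (align 2)
  @28: payload_len [72B, align 2] → 100
  @100: checksum [4B, align 2] → 104
  @104: src [8B, align 2] → 112
  @112: flags [1B, align 1] → 113
  +1 tail pad (align 2)
  size 114, align 2
136 − 114 = 22

22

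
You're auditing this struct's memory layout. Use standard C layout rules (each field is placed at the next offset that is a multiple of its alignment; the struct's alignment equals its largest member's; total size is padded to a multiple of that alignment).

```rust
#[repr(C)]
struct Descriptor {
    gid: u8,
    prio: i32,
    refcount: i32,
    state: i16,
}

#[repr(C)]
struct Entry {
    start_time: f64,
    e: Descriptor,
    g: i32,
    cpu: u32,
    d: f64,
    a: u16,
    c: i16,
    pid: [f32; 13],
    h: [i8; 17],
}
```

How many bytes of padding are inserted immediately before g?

Descriptor: @0: gid [1B, align 1] → 1; +3 pad (align 4); @4: prio [4B, align 4] → 8; @8: refcount [4B, align 4] → 12; @12: state [2B, align 2] → 14; +2 tail pad (align 4); size 16, align 4
@0: start_time [8B, align 8] → 8
@8: e [16B, align 4] → 24
@24: g [4B, align 4] → 28

0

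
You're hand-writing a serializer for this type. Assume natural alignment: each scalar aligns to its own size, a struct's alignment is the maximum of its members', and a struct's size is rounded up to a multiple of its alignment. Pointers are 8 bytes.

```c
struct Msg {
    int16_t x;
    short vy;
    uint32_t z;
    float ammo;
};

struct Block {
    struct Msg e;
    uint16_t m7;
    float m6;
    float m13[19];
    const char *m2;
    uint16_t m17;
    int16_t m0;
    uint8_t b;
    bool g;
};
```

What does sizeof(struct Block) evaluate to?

Msg: @0: x [2B, align 2] → 2; @2: vy [2B, align 2] → 4; @4: z [4B, align 4] → 8; @8: ammo [4B, align 4] → 12; size 12, align 4
@0: e [12B, align 4] → 12
@12: m7 [2B, align 2] → 14
+2 pad (align 4)
@16: m6 [4B, align 4] → 20
@20: m13 [76B, align 4] → 96
@96: m2 [8B, align 8] → 104
@104: m17 [2B, align 2] → 106
@106: m0 [2B, align 2] → 108
@108: b [1B, align 1] → 109
@109: g [1B, align 1] → 110
+2 tail pad (align 8)
size 112, align 8

112 bytes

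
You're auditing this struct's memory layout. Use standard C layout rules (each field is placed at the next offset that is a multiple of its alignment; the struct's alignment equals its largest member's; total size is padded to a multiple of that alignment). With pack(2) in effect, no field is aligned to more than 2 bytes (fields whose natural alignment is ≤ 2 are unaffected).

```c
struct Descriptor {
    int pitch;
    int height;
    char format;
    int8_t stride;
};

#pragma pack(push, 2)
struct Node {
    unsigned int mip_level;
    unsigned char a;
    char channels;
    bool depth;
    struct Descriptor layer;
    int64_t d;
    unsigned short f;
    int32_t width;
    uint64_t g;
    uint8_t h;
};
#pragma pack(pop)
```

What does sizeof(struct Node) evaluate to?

Descriptor: @0: pitch [4B, align 4] → 4; @4: height [4B, align 4] → 8; @8: format [1B, align 1] → 9; @9: stride [1B, align 1] → 10; +2 tail pad (align 4); size 12, align 4
@0: mip_level [4B, align 2] → 4
@4: a [1B, align 1] → 5
@5: channels [1B, align 1] → 6
@6: depth [1B, align 1] → 7
+1 pad (align 2)
@8: layer [12B, align 2] → 20
@20: d [8B, align 2] → 28
@28: f [2B, align 2] → 30
@30: width [4B, align 2] → 34
@34: g [8B, align 2] → 42
@42: h [1B, align 1] → 43
+1 tail pad (align 2)
size 44, align 2

44 bytes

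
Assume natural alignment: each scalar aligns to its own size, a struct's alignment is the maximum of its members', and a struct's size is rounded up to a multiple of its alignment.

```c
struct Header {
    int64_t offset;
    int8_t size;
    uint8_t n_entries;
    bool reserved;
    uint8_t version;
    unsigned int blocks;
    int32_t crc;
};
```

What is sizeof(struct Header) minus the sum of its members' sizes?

offset at 0 (size 8, align 8) → ends 8
size at 8 (size 1, align 1) → ends 9
n_entries at 9 (size 1, align 1) → ends 10
reserved at 10 (size 1, align 1) → ends 11
version at 11 (size 1, align 1) → ends 12
blocks at 12 (size 4, align 4) → ends 16
crc at 16 (size 4, align 4) → ends 20
tail pad 4 to reach multiple of 8
total 24 bytes, alignment 8
data bytes 20, size 24 → padding 4

4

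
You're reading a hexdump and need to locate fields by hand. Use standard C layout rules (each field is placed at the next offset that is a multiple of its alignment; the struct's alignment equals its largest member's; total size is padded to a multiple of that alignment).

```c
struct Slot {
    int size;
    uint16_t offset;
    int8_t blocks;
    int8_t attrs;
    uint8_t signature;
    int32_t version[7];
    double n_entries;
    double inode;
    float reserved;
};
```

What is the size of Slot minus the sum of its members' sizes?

7

size at 0 (size 4, align 4) → ends 4
offset at 4 (size 2, align 2) → ends 6
blocks at 6 (size 1, align 1) → ends 7
attrs at 7 (size 1, align 1) → ends 8
signature at 8 (size 1, align 1) → ends 9
pad 3 to align 4 for version
version at 12 (size 28, align 4) → ends 40
n_entries at 40 (size 8, align 8) → ends 48
inode at 48 (size 8, align 8) → ends 56
reserved at 56 (size 4, align 4) → ends 60
tail pad 4 to reach multiple of 8
total 64 bytes, alignment 8
data bytes 57, size 64 → padding 7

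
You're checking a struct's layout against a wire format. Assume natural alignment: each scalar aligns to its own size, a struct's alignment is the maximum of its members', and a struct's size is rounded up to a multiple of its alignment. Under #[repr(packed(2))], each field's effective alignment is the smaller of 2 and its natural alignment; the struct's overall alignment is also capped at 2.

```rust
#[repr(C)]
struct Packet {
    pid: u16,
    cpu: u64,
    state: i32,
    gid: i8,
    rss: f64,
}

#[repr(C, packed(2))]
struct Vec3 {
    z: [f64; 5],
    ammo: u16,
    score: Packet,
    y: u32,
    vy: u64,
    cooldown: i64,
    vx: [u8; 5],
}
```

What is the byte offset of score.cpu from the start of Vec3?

50

Packet: pid at 0 (size 2, align 2) → ends 2; pad 6 to align 8 for cpu; cpu at 8 (size 8, align 8) → ends 16; state at 16 (size 4, align 4) → ends 20; gid at 20 (size 1, align 1) → ends 21; pad 3 to align 8 for rss; rss at 24 (size 8, align 8) → ends 32; total 32 bytes, alignment 8
z at 0 (size 40, align 2) → ends 40
ammo at 40 (size 2, align 2) → ends 42
score at 42 (size 32, align 2) → ends 74
within Packet: cpu at 8
42 + 8 = 50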